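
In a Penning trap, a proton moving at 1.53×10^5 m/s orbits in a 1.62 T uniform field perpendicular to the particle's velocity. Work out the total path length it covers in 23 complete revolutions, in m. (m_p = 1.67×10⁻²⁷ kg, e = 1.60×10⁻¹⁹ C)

L ≈ 0.142 m

r = mv/(qB) = 9.86×10^-4 m, so one revolution covers 2πr = 6.19×10^-3 m.
In 23 revolutions: L = 23·2πr = 0.142 m.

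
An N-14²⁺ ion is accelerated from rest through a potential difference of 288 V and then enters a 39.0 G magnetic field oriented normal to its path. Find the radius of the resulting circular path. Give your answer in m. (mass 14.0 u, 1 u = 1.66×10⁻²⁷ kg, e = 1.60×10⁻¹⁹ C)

r ≈ 1.66 m

The kinetic energy gained is K = qV = (2×1.60×10^-19)(288) = 9.22×10^-17 J.
v = √(2K/m) = 8.91×10^4 m/s.
r = mv/(qB) = (2.32×10^-26)(8.91×10^4) / [(2×1.60×10^-19)(3.90×10^-3)] = 1.66 m.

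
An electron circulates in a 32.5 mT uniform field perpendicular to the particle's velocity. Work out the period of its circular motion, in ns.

T ≈ 1.10 ns

The cyclotron period is independent of speed: T = 2πm/(qB).
T = 2π(9.11×10^-31) / [(1×1.60×10^-19)(0.0325)] = 1.10×10^-9 s.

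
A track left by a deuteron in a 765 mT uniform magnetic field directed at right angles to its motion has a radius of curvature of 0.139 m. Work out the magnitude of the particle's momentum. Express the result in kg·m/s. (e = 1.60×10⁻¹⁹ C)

p ≈ 1.70×10^-20 kg·m/s

Since qvB = mv²/r, the momentum p = mv = qBr.
p = (1×1.60×10^-19)(0.765)(0.139) = 1.70×10^-20 kg·m/s.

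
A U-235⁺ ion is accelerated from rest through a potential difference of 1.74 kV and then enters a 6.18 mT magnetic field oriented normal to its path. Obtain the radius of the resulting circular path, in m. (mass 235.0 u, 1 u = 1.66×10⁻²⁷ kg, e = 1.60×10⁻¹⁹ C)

r ≈ 14.9 m

The kinetic energy gained is K = qV = (1×1.60×10^-19)(1740) = 2.78×10^-16 J.
v = √(2K/m) = 3.78×10^4 m/s.
r = mv/(qB) = (3.90×10^-25)(3.78×10^4) / [(1×1.60×10^-19)(6.18×10^-3)] = 14.9 m.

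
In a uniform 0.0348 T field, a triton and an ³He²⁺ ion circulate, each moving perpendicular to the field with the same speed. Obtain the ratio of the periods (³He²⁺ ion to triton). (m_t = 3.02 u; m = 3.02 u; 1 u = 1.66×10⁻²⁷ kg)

ratio ≈ 0.500

T = 2πm/(qB) is independent of speed, so T₂/T₁ = (m₂/q₂)/(m₁/q₁).
T_{³He²⁺ ion}/T_{triton} = (5.01×10^-27/2e) / (5.01×10^-27/1e) = 0.500.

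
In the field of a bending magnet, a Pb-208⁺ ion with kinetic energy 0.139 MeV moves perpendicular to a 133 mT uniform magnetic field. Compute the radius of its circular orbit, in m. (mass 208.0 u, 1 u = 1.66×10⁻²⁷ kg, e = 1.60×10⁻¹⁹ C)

Convert the energy: K = 0.139 MeV = 2.22×10^-14 J.
v = √(2K/m) = √(2·2.22×10^-14/3.45×10^-25) = 3.59×10^5 m/s.
r = mv/(qB) = (3.45×10^-25)(3.59×10^5) / [(1×1.60×10^-19)(0.133)] = 5.82 m.

r ≈ 5.82 m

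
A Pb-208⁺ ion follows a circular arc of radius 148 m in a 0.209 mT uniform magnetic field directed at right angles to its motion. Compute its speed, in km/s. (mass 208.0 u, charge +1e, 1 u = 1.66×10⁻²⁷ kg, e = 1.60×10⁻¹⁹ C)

From qvB = mv²/r, v = qBr/m.
v = (1×1.60×10^-19)(2.09×10^-4)(148) / (3.45×10^-25) = 1.43×10^4 m/s.

v ≈ 14.3 km/s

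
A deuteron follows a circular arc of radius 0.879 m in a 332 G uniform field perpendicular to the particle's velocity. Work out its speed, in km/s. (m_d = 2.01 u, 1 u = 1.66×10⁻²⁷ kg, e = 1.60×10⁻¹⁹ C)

From qvB = mv²/r, v = qBr/m.
v = (1×1.60×10^-19)(0.0332)(0.879) / (3.34×10^-27) = 1.40×10^6 m/s.

v ≈ 1400 km/s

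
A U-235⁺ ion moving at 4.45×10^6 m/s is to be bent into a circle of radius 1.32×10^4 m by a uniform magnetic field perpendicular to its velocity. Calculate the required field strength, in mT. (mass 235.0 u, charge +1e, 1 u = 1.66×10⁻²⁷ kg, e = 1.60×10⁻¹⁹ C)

qvB = mv²/r gives B = mv/(qr).
B = (3.90×10^-25)(4.45×10^6) / [(1×1.60×10^-19)(1.32×10^4)] = 8.22×10^-4 T.

B ≈ 0.822 mT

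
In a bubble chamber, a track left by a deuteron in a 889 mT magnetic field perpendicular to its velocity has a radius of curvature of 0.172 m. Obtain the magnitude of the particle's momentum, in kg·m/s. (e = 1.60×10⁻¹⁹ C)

Since qvB = mv²/r, the momentum p = mv = qBr.
p = (1×1.60×10^-19)(0.889)(0.172) = 2.45×10^-20 kg·m/s.

p ≈ 2.45×10^-20 kg·m/s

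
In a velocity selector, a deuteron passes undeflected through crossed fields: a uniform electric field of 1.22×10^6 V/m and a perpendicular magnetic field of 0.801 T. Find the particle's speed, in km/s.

For zero net force, qE = qvB, so v = E/B.
v = (1.22×10^6) / (0.801) = 1.52×10^6 m/s.

v ≈ 1520 km/s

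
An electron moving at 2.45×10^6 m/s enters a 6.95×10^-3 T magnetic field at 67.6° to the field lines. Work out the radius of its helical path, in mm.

r ≈ 1.86 mm

Only the perpendicular component v⊥ = v sin67.6° = 2.27×10^6 m/s is bent by the field.
r = m v⊥ /(qB) = (9.11×10^-31)(2.27×10^6) / [(1×1.60×10^-19)(6.95×10^-3)] = 1.86×10^-3 m.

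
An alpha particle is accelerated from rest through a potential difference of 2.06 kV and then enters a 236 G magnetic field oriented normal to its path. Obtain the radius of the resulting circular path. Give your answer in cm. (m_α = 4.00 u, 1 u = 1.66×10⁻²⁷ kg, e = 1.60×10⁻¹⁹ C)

r ≈ 39.2 cm

The kinetic energy gained is K = qV = (2×1.60×10^-19)(2060) = 6.59×10^-16 J.
v = √(2K/m) = 4.46×10^5 m/s.
r = mv/(qB) = (6.64×10^-27)(4.46×10^5) / [(2×1.60×10^-19)(0.0236)] = 0.392 m.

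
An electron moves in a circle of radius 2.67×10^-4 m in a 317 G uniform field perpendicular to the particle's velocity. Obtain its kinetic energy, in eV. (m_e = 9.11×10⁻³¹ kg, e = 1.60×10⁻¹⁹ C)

v = qBr/m = (1×1.60×10^-19)(0.0317)(2.67×10^-4) / (9.11×10^-31) = 1.49×10^6 m/s.
K = ½mv² = 0.5·(9.11×10^-31)·(1.49×10^6)² = 1.01×10^-18 J = 6.29 eV.

K ≈ 6.29 eV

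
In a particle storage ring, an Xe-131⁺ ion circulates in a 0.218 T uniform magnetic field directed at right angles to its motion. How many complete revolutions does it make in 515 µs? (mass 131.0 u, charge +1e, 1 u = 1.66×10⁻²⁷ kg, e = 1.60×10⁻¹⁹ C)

N = 13

T = 2πm/(qB) = 2π(2.1746×10^-25) / [(1×1.60×10^-19)(0.218)] = 3.9173×10^-5 s.
N = t/T = 5.15×10^-4 / 3.9173×10^-5 ≈ 13.15, so 13 complete revolutions.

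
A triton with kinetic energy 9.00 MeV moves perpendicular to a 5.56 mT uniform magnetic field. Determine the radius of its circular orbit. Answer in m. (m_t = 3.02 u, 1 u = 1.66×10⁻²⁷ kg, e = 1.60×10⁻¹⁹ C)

Convert the energy: K = 9.00 MeV = 1.44×10^-12 J.
v = √(2K/m) = √(2·1.44×10^-12/5.01×10^-27) = 2.40×10^7 m/s.
r = mv/(qB) = (5.01×10^-27)(2.40×10^7) / [(1×1.60×10^-19)(5.56×10^-3)] = 135 m.

r ≈ 135 m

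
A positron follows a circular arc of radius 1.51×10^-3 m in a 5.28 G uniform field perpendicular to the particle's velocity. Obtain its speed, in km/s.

v ≈ 140 km/s

From qvB = mv²/r, v = qBr/m.
v = (1×1.60×10^-19)(5.28×10^-4)(1.51×10^-3) / (9.11×10^-31) = 1.40×10^5 m/s.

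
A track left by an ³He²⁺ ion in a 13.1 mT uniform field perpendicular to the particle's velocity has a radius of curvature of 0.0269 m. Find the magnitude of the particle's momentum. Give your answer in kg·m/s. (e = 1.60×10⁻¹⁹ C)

p ≈ 1.13×10^-22 kg·m/s

Since qvB = mv²/r, the momentum p = mv = qBr.
p = (2×1.60×10^-19)(0.0131)(0.0269) = 1.13×10^-22 kg·m/s.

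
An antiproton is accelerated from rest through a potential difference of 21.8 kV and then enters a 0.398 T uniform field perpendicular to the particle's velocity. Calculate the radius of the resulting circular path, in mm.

The kinetic energy gained is K = qV = (1×1.60×10^-19)(2.18×10^4) = 3.49×10^-15 J.
v = √(2K/m) = 2.04×10^6 m/s.
r = mv/(qB) = (1.67×10^-27)(2.04×10^6) / [(1×1.60×10^-19)(0.398)] = 0.0536 m.

r ≈ 53.6 mm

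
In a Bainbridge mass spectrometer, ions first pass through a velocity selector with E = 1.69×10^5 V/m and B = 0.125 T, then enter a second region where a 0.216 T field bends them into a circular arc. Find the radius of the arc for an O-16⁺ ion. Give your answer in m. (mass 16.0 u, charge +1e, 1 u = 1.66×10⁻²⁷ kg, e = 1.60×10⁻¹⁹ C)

r ≈ 1.04 m

The selector passes v = E/B = 1.69×10^5/0.125 = 1.35×10^6 m/s.
In the deflection region, r = mv/(qB₂) = (2.66×10^-26)(1.35×10^6) / [(1×1.60×10^-19)(0.216)] = 1.04 m.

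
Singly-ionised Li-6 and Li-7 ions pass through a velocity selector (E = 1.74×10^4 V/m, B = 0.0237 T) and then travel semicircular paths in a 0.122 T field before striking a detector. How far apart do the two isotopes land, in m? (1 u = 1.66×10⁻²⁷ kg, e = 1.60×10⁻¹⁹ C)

Δd ≈ 0.125 m

Both emerge at v = E/B₁ = 7.34×10^5 m/s.
r = mv/(qB₂), so r₁ = 0.3746 m and r₂ = 0.4370 m, giving Δr = 0.0624 m.
After a semicircle each ion lands a diameter 2r from the entry slit, so the separation is 2Δr = 0.125 m.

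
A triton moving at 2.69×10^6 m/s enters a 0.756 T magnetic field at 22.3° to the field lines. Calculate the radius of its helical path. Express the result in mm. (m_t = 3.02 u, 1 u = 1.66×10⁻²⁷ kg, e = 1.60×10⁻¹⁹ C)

r ≈ 42.3 mm

Only the perpendicular component v⊥ = v sin22.3° = 1.02×10^6 m/s is bent by the field.
r = m v⊥ /(qB) = (5.01×10^-27)(1.02×10^6) / [(1×1.60×10^-19)(0.756)] = 0.0423 m.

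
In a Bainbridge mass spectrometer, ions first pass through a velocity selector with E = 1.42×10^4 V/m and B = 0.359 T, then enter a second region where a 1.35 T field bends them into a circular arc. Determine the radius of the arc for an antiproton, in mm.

The selector passes v = E/B = 1.42×10^4/0.359 = 3.96×10^4 m/s.
In the deflection region, r = mv/(qB₂) = (1.67×10^-27)(3.96×10^4) / [(1×1.60×10^-19)(1.35)] = 3.06×10^-4 m.

r ≈ 0.306 mm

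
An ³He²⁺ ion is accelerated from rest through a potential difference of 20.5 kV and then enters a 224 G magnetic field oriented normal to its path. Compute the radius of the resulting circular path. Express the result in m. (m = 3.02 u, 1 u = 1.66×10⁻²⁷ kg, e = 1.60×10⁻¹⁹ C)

r ≈ 1.13 m

The kinetic energy gained is K = qV = (2×1.60×10^-19)(2.05×10^4) = 6.56×10^-15 J.
v = √(2K/m) = 1.62×10^6 m/s.
r = mv/(qB) = (5.01×10^-27)(1.62×10^6) / [(2×1.60×10^-19)(0.0224)] = 1.13 m.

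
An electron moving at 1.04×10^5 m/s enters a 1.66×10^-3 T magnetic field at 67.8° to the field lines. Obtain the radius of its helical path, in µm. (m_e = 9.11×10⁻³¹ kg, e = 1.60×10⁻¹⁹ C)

Only the perpendicular component v⊥ = v sin67.8° = 9.63×10^4 m/s is bent by the field.
r = m v⊥ /(qB) = (9.11×10^-31)(9.63×10^4) / [(1×1.60×10^-19)(1.66×10^-3)] = 3.30×10^-4 m.

r ≈ 330 µm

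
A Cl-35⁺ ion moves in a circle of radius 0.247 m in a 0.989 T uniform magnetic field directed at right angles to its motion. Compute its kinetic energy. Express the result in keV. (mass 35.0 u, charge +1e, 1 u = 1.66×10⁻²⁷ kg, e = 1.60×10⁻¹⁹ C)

K ≈ 82.2 keV

v = qBr/m = (1×1.60×10^-19)(0.989)(0.247) / (5.81×10^-26) = 6.73×10^5 m/s.
K = ½mv² = 0.5·(5.81×10^-26)·(6.73×10^5)² = 1.31×10^-14 J = 82.2 keV.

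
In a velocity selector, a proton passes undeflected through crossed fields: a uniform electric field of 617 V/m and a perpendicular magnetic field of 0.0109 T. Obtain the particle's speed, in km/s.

v ≈ 56.6 km/s

For zero net force, qE = qvB, so v = E/B.
v = (617) / (0.0109) = 5.66×10^4 m/s.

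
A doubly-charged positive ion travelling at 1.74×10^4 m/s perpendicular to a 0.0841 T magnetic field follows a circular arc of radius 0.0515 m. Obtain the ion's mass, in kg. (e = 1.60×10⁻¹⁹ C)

m ≈ 7.97×10^-26 kg

qvB = mv²/r ⇒ m = qBr/v.
m = (2×1.60×10^-19)(0.0841)(0.0515) / (1.74×10^4) = 7.97×10^-26 kg.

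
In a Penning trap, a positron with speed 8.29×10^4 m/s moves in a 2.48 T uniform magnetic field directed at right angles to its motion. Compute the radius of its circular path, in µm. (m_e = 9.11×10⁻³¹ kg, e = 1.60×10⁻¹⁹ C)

The magnetic force provides the centripetal force: qvB = mv²/r, so r = mv/(qB).
r = (9.11×10^-31 kg)(8.29×10^4 m/s) / [(1×1.60×10^-19 C)(2.48 T)] = 1.90×10^-7 m.

r ≈ 0.190 µm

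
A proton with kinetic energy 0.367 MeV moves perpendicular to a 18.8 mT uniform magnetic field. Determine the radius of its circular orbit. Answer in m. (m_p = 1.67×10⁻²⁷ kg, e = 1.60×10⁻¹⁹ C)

r ≈ 4.66 m

Convert the energy: K = 0.367 MeV = 5.87×10^-14 J.
v = √(2K/m) = √(2·5.87×10^-14/1.67×10^-27) = 8.39×10^6 m/s.
r = mv/(qB) = (1.67×10^-27)(8.39×10^6) / [(1×1.60×10^-19)(0.0188)] = 4.66 m.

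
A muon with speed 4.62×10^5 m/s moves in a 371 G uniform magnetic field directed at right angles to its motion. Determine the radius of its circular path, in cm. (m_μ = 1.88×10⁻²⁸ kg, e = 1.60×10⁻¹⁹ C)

r ≈ 1.46 cm

The magnetic force provides the centripetal force: qvB = mv²/r, so r = mv/(qB).
r = (1.88×10^-28 kg)(4.62×10^5 m/s) / [(1×1.60×10^-19 C)(0.0371 T)] = 0.0146 m.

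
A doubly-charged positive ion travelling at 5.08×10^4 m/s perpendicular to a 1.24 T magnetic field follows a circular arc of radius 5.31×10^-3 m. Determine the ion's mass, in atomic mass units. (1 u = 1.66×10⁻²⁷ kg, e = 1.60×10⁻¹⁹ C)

qvB = mv²/r ⇒ m = qBr/v.
m = (2×1.60×10^-19)(1.24)(5.31×10^-3) / (5.08×10^4) = 4.15×10^-26 kg = 25.0 u.

m ≈ 25.0 u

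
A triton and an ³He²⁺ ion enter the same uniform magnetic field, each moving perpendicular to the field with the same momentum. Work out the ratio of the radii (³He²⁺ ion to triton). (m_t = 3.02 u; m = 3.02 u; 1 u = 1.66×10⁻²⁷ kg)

ratio ≈ 0.500

r = p/(qB) ⇒ at equal p, r ∝ 1/q.
r_{³He²⁺ ion}/r_{triton} = 0.500.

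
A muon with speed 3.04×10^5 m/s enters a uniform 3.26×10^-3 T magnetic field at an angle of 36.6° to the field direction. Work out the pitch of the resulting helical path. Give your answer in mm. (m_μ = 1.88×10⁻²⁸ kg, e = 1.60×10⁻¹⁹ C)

pitch ≈ 553 mm

The velocity component along B is v∥ = v cos36.6° = 2.44×10^5 m/s.
The cyclotron period T = 2πm/(qB) = 2.26×10^-6 s is set by m, q, B alone.
Pitch = v∥·T = (2.44×10^5)(2.26×10^-6) = 0.553 m.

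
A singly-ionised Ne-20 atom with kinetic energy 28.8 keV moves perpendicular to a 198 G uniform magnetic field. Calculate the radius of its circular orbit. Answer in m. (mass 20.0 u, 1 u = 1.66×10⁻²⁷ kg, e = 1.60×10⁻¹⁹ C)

r ≈ 5.52 m

Convert the energy: K = 28.8 keV = 4.61×10^-15 J.
v = √(2K/m) = √(2·4.61×10^-15/3.32×10^-26) = 5.27×10^5 m/s.
r = mv/(qB) = (3.32×10^-26)(5.27×10^5) / [(1×1.60×10^-19)(0.0198)] = 5.52 m.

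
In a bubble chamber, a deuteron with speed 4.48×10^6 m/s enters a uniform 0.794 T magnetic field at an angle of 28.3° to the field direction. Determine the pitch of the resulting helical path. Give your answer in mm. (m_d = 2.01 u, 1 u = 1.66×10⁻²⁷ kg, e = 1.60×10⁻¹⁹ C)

pitch ≈ 651 mm

The velocity component along B is v∥ = v cos28.3° = 3.94×10^6 m/s.
The cyclotron period T = 2πm/(qB) = 1.65×10^-7 s is set by m, q, B alone.
Pitch = v∥·T = (3.94×10^6)(1.65×10^-7) = 0.651 m.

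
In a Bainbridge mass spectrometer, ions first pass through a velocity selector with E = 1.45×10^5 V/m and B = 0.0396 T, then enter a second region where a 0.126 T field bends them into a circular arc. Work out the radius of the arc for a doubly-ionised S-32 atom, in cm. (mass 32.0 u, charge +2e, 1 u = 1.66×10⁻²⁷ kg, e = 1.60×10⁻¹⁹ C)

r ≈ 482 cm

The selector passes v = E/B = 1.45×10^5/0.0396 = 3.66×10^6 m/s.
In the deflection region, r = mv/(qB₂) = (5.31×10^-26)(3.66×10^6) / [(2×1.60×10^-19)(0.126)] = 4.82 m.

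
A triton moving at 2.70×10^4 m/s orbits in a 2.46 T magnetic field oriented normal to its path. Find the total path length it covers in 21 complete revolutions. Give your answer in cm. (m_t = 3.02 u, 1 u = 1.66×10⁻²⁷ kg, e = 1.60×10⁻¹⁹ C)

L ≈ 4.54 cm

r = mv/(qB) = 3.44×10^-4 m, so one revolution covers 2πr = 2.16×10^-3 m.
In 21 revolutions: L = 21·2πr = 0.0454 m.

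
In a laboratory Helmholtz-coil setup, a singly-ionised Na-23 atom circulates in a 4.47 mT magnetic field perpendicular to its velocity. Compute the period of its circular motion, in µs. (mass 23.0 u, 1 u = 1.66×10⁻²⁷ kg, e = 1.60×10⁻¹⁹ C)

The cyclotron period is independent of speed: T = 2πm/(qB).
T = 2π(3.82×10^-26) / [(1×1.60×10^-19)(4.47×10^-3)] = 3.35×10^-4 s.

T ≈ 335 µs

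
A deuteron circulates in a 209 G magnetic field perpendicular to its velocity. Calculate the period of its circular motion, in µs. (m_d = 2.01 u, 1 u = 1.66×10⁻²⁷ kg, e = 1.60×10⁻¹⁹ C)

T ≈ 6.27 µs

The cyclotron period is independent of speed: T = 2πm/(qB).
T = 2π(3.34×10^-27) / [(1×1.60×10^-19)(0.0209)] = 6.27×10^-6 s.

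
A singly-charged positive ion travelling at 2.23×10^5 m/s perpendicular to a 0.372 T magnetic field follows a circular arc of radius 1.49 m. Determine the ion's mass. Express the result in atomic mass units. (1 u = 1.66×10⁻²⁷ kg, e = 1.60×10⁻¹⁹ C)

qvB = mv²/r ⇒ m = qBr/v.
m = (1×1.60×10^-19)(0.372)(1.49) / (2.23×10^5) = 3.98×10^-25 kg = 240 u.

m ≈ 240 u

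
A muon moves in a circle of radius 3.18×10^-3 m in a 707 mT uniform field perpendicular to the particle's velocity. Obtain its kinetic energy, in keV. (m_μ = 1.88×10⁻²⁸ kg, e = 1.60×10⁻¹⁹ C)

v = qBr/m = (1×1.60×10^-19)(0.707)(3.18×10^-3) / (1.88×10^-28) = 1.91×10^6 m/s.
K = ½mv² = 0.5·(1.88×10^-28)·(1.91×10^6)² = 3.44×10^-16 J = 2.15 keV.

K ≈ 2.15 keV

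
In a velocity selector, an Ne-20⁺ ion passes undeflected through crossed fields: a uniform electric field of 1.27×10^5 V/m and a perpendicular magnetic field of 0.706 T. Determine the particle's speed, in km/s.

v ≈ 180 km/s

For zero net force, qE = qvB, so v = E/B.
v = (1.27×10^5) / (0.706) = 1.80×10^5 m/s.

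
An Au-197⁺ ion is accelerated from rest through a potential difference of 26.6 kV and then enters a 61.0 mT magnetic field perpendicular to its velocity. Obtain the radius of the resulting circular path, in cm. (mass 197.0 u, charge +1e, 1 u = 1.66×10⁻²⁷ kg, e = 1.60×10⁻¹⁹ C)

r ≈ 541 cm

The kinetic energy gained is K = qV = (1×1.60×10^-19)(2.66×10^4) = 4.26×10^-15 J.
v = √(2K/m) = 1.61×10^5 m/s.
r = mv/(qB) = (3.27×10^-25)(1.61×10^5) / [(1×1.60×10^-19)(0.0610)] = 5.41 m.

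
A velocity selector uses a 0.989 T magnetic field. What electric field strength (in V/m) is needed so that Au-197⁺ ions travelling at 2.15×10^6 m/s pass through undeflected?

qE = qvB ⇒ E = vB = (2.15×10^6)(0.989) = 2.13×10^6 V/m.

E ≈ 2.13×10^6 V/m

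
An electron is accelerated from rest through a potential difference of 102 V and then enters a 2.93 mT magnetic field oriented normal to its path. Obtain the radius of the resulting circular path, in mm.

The kinetic energy gained is K = qV = (1×1.60×10^-19)(102) = 1.63×10^-17 J.
v = √(2K/m) = 5.99×10^6 m/s.
r = mv/(qB) = (9.11×10^-31)(5.99×10^6) / [(1×1.60×10^-19)(2.93×10^-3)] = 0.0116 m.

r ≈ 11.6 mm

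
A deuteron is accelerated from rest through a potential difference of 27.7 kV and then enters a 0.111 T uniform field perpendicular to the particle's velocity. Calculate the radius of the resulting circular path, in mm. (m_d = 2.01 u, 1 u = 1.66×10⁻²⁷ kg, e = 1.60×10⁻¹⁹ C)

r ≈ 306 mm

The kinetic energy gained is K = qV = (1×1.60×10^-19)(2.77×10^4) = 4.43×10^-15 J.
v = √(2K/m) = 1.63×10^6 m/s.
r = mv/(qB) = (3.34×10^-27)(1.63×10^6) / [(1×1.60×10^-19)(0.111)] = 0.306 m.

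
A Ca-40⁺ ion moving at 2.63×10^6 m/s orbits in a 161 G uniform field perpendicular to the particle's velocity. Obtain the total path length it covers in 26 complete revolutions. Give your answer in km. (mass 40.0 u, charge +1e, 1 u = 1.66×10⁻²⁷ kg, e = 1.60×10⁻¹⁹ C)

L ≈ 11.1 km

r = mv/(qB) = 67.8 m, so one revolution covers 2πr = 426 m.
In 26 revolutions: L = 26·2πr = 1.11×10^4 m.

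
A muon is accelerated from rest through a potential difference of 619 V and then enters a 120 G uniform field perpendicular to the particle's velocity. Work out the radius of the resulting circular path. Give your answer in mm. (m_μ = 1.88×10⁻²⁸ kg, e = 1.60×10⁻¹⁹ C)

r ≈ 101 mm

The kinetic energy gained is K = qV = (1×1.60×10^-19)(619) = 9.90×10^-17 J.
v = √(2K/m) = 1.03×10^6 m/s.
r = mv/(qB) = (1.88×10^-28)(1.03×10^6) / [(1×1.60×10^-19)(0.0120)] = 0.101 m.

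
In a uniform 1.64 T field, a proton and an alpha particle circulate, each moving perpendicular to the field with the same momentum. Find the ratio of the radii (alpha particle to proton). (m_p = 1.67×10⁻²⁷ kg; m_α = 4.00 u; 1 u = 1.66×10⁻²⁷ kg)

ratio ≈ 0.500

r = p/(qB) ⇒ at equal p, r ∝ 1/q.
r_{alpha particle}/r_{proton} = 0.500.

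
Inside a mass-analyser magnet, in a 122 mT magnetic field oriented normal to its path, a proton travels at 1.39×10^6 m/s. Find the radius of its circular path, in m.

r ≈ 0.119 m

The magnetic force provides the centripetal force: qvB = mv²/r, so r = mv/(qB).
r = (1.67×10^-27 kg)(1.39×10^6 m/s) / [(1×1.60×10^-19 C)(0.122 T)] = 0.119 m.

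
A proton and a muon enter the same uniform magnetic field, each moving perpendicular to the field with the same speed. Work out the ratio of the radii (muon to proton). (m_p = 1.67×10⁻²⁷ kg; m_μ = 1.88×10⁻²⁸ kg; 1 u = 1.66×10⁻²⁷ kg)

r = mv/(qB) ⇒ at equal v, r ∝ m/q.
r_{muon}/r_{proton} = 0.113.

ratio ≈ 0.113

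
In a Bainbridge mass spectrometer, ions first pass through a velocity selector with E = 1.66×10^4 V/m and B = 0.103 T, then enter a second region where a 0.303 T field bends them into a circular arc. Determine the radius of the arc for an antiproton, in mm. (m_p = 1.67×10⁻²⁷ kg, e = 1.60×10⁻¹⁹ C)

r ≈ 5.55 mm

The selector passes v = E/B = 1.66×10^4/0.103 = 1.61×10^5 m/s.
In the deflection region, r = mv/(qB₂) = (1.67×10^-27)(1.61×10^5) / [(1×1.60×10^-19)(0.303)] = 5.55×10^-3 m.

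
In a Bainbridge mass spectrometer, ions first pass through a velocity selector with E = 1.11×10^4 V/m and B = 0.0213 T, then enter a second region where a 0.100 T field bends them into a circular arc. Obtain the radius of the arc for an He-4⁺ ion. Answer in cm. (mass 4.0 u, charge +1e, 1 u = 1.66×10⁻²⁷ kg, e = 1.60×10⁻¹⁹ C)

r ≈ 21.6 cm

The selector passes v = E/B = 1.11×10^4/0.0213 = 5.21×10^5 m/s.
In the deflection region, r = mv/(qB₂) = (6.64×10^-27)(5.21×10^5) / [(1×1.60×10^-19)(0.100)] = 0.216 m.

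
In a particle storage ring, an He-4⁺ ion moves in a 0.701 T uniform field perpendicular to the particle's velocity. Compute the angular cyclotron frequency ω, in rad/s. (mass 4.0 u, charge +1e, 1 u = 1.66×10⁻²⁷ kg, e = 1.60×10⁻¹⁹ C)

ω = qB/m = (1×1.60×10^-19)(0.701) / (6.64×10^-27) = 1.69×10^7 rad/s.

ω ≈ 1.69×10^7 rad/s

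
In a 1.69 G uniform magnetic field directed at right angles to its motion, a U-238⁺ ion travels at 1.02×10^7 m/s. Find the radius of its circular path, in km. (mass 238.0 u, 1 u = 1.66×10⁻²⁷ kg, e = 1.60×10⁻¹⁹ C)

r ≈ 149 km

The magnetic force provides the centripetal force: qvB = mv²/r, so r = mv/(qB).
r = (3.95×10^-25 kg)(1.02×10^7 m/s) / [(1×1.60×10^-19 C)(1.69×10^-4 T)] = 1.49×10^5 m.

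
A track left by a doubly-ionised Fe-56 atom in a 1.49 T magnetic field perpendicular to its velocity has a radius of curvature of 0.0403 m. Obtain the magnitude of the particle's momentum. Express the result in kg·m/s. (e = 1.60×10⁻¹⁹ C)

Since qvB = mv²/r, the momentum p = mv = qBr.
p = (2×1.60×10^-19)(1.49)(0.0403) = 1.92×10^-20 kg·m/s.

p ≈ 1.92×10^-20 kg·m/s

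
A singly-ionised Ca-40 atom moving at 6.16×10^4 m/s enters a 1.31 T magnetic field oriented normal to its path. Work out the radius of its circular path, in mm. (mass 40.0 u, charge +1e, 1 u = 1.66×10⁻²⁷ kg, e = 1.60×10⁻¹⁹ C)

r ≈ 19.5 mm

The magnetic force provides the centripetal force: qvB = mv²/r, so r = mv/(qB).
r = (6.64×10^-26 kg)(6.16×10^4 m/s) / [(1×1.60×10^-19 C)(1.31 T)] = 0.0195 m.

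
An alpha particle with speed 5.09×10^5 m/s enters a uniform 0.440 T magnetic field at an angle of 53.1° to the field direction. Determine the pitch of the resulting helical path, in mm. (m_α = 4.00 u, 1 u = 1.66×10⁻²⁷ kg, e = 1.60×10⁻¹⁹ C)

pitch ≈ 90.6 mm

The velocity component along B is v∥ = v cos53.1° = 3.06×10^5 m/s.
The cyclotron period T = 2πm/(qB) = 2.96×10^-7 s is set by m, q, B alone.
Pitch = v∥·T = (3.06×10^5)(2.96×10^-7) = 0.0906 m.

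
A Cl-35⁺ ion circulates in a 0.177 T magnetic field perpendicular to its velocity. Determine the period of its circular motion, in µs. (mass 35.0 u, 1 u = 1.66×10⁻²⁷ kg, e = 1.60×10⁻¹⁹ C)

T ≈ 12.9 µs

The cyclotron period is independent of speed: T = 2πm/(qB).
T = 2π(5.81×10^-26) / [(1×1.60×10^-19)(0.177)] = 1.29×10^-5 s.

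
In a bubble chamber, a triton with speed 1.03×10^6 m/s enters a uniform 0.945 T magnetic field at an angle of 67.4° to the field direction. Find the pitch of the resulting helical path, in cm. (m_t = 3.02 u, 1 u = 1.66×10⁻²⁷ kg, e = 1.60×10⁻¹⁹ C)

The velocity component along B is v∥ = v cos67.4° = 3.96×10^5 m/s.
The cyclotron period T = 2πm/(qB) = 2.08×10^-7 s is set by m, q, B alone.
Pitch = v∥·T = (3.96×10^5)(2.08×10^-7) = 0.0825 m.

pitch ≈ 8.25 cm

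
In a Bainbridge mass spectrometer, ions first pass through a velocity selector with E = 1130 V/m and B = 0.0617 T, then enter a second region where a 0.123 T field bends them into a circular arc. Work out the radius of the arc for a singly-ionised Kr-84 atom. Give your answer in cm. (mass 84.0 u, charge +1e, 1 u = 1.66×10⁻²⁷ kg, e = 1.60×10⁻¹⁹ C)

The selector passes v = E/B = 1130/0.0617 = 1.83×10^4 m/s.
In the deflection region, r = mv/(qB₂) = (1.39×10^-25)(1.83×10^4) / [(1×1.60×10^-19)(0.123)] = 0.130 m.

r ≈ 13.0 cm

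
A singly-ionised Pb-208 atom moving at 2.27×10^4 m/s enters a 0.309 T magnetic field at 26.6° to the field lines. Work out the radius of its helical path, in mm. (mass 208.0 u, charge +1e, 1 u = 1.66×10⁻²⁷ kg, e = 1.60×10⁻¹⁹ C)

r ≈ 71.0 mm

Only the perpendicular component v⊥ = v sin26.6° = 1.02×10^4 m/s is bent by the field.
r = m v⊥ /(qB) = (3.45×10^-25)(1.02×10^4) / [(1×1.60×10^-19)(0.309)] = 0.0710 m.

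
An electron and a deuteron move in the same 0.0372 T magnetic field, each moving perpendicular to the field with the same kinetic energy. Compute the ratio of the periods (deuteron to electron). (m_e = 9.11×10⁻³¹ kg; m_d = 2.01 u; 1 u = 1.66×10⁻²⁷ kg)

T = 2πm/(qB) is independent of speed, so T₂/T₁ = (m₂/q₂)/(m₁/q₁).
T_{deuteron}/T_{electron} = (3.34×10^-27/1e) / (9.11×10^-31/1e) = 3660.

ratio ≈ 3660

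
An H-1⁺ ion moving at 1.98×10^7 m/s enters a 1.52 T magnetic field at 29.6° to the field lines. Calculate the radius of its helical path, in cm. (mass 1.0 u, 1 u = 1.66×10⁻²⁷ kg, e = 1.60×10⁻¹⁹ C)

Only the perpendicular component v⊥ = v sin29.6° = 9.78×10^6 m/s is bent by the field.
r = m v⊥ /(qB) = (1.66×10^-27)(9.78×10^6) / [(1×1.60×10^-19)(1.52)] = 0.0668 m.

r ≈ 6.68 cm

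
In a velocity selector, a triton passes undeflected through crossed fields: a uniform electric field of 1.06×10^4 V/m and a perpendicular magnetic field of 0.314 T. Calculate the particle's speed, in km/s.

For zero net force, qE = qvB, so v = E/B.
v = (1.06×10^4) / (0.314) = 3.38×10^4 m/s.

v ≈ 33.8 km/s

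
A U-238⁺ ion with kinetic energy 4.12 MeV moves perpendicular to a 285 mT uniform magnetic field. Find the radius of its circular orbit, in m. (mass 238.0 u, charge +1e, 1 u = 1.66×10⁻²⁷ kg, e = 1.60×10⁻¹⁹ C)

Convert the energy: K = 4.12 MeV = 6.59×10^-13 J.
v = √(2K/m) = √(2·6.59×10^-13/3.95×10^-25) = 1.83×10^6 m/s.
r = mv/(qB) = (3.95×10^-25)(1.83×10^6) / [(1×1.60×10^-19)(0.285)] = 15.8 m.

r ≈ 15.8 m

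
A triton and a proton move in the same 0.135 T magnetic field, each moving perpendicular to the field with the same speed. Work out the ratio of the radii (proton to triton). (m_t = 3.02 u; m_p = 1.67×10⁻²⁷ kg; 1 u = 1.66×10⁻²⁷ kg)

r = mv/(qB) ⇒ at equal v, r ∝ m/q.
r_{proton}/r_{triton} = 0.333.

ratio ≈ 0.333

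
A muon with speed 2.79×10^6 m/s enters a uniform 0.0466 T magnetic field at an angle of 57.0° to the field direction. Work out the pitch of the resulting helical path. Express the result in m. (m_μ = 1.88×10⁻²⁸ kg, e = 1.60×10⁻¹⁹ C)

pitch ≈ 0.241 m

The velocity component along B is v∥ = v cos57.0° = 1.52×10^6 m/s.
The cyclotron period T = 2πm/(qB) = 1.58×10^-7 s is set by m, q, B alone.
Pitch = v∥·T = (1.52×10^6)(1.58×10^-7) = 0.241 m.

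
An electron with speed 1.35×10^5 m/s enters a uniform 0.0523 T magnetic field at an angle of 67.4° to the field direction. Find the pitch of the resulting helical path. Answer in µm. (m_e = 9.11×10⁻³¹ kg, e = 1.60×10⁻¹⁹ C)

pitch ≈ 35.5 µm

The velocity component along B is v∥ = v cos67.4° = 5.19×10^4 m/s.
The cyclotron period T = 2πm/(qB) = 6.84×10^-10 s is set by m, q, B alone.
Pitch = v∥·T = (5.19×10^4)(6.84×10^-10) = 3.55×10^-5 m.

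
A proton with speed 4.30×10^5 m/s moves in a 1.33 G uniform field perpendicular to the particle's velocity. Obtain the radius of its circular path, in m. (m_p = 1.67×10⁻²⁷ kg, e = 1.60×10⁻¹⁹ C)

The magnetic force provides the centripetal force: qvB = mv²/r, so r = mv/(qB).
r = (1.67×10^-27 kg)(4.30×10^5 m/s) / [(1×1.60×10^-19 C)(1.33×10^-4 T)] = 33.7 m.

r ≈ 33.7 m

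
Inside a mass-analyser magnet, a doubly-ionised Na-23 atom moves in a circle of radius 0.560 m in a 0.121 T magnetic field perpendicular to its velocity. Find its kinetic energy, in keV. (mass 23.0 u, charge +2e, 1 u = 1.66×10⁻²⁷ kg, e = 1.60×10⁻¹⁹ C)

K ≈ 38.5 keV

v = qBr/m = (2×1.60×10^-19)(0.121)(0.560) / (3.82×10^-26) = 5.68×10^5 m/s.
K = ½mv² = 0.5·(3.82×10^-26)·(5.68×10^5)² = 6.16×10^-15 J = 38.5 keV.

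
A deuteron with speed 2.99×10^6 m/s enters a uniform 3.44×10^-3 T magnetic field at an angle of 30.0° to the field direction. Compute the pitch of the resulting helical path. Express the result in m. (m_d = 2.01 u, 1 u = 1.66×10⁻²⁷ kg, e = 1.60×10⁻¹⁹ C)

pitch ≈ 98.6 m

The velocity component along B is v∥ = v cos30.0° = 2.59×10^6 m/s.
The cyclotron period T = 2πm/(qB) = 3.81×10^-5 s is set by m, q, B alone.
Pitch = v∥·T = (2.59×10^6)(3.81×10^-5) = 98.6 m.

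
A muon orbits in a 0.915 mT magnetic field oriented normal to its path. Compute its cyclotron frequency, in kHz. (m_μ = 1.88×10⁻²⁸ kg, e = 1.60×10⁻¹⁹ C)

f ≈ 124 kHz

f = qB/(2πm) = (1×1.60×10^-19)(9.15×10^-4) / [2π(1.88×10^-28)] = 1.24×10^5 Hz.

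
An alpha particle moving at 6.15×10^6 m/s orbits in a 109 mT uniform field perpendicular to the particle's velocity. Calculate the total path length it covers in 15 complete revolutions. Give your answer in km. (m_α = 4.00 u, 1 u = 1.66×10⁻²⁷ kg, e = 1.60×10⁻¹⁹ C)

r = mv/(qB) = 1.17 m, so one revolution covers 2πr = 7.36 m.
In 15 revolutions: L = 15·2πr = 110 m.

L ≈ 0.110 km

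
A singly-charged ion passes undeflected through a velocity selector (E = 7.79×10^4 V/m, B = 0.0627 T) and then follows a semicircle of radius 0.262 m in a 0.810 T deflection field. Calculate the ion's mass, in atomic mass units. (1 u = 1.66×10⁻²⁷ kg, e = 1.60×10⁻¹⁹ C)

m ≈ 16.5 u

v = E/B₁ = 1.24×10^6 m/s.
From r = mv/(qB₂), m = qB₂r/v = (1×1.60×10^-19)(0.810)(0.262) / (1.24×10^6) = 2.73×10^-26 kg.
In atomic mass units: m = 2.73×10^-26 / 1.66×10^-27 = 16.5 u.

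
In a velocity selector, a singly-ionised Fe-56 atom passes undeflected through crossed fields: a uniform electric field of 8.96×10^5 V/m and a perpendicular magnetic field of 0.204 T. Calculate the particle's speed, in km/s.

For zero net force, qE = qvB, so v = E/B.
v = (8.96×10^5) / (0.204) = 4.39×10^6 m/s.

v ≈ 4390 km/s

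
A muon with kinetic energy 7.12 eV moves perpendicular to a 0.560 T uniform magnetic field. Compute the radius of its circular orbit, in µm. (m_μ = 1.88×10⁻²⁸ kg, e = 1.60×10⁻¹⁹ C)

Convert the energy: K = 7.12 eV = 1.14×10^-18 J.
v = √(2K/m) = √(2·1.14×10^-18/1.88×10^-28) = 1.10×10^5 m/s.
r = mv/(qB) = (1.88×10^-28)(1.10×10^5) / [(1×1.60×10^-19)(0.560)] = 2.31×10^-4 m.

r ≈ 231 µm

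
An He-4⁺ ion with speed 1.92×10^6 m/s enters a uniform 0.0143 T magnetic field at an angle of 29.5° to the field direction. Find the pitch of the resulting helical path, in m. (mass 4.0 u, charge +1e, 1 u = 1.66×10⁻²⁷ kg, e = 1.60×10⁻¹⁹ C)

pitch ≈ 30.5 m

The velocity component along B is v∥ = v cos29.5° = 1.67×10^6 m/s.
The cyclotron period T = 2πm/(qB) = 1.82×10^-5 s is set by m, q, B alone.
Pitch = v∥·T = (1.67×10^6)(1.82×10^-5) = 30.5 m.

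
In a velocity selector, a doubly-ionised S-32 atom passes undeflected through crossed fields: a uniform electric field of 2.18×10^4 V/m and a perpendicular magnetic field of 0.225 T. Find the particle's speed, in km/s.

For zero net force, qE = qvB, so v = E/B.
v = (2.18×10^4) / (0.225) = 9.69×10^4 m/s.

v ≈ 96.9 km/s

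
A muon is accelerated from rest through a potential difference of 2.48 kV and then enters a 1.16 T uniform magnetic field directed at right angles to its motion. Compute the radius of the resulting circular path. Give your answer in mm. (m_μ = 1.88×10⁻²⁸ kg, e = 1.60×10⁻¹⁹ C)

The kinetic energy gained is K = qV = (1×1.60×10^-19)(2480) = 3.97×10^-16 J.
v = √(2K/m) = 2.05×10^6 m/s.
r = mv/(qB) = (1.88×10^-28)(2.05×10^6) / [(1×1.60×10^-19)(1.16)] = 2.08×10^-3 m.

r ≈ 2.08 mm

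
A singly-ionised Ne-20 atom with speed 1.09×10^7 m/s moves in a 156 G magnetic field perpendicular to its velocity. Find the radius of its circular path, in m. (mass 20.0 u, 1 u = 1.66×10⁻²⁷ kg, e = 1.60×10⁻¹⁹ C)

r ≈ 145 m

The magnetic force provides the centripetal force: qvB = mv²/r, so r = mv/(qB).
r = (3.32×10^-26 kg)(1.09×10^7 m/s) / [(1×1.60×10^-19 C)(0.0156 T)] = 145 m.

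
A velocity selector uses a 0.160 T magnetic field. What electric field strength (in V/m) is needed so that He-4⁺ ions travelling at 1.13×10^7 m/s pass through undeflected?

qE = qvB ⇒ E = vB = (1.13×10^7)(0.160) = 1.81×10^6 V/m.

E ≈ 1.81×10^6 V/m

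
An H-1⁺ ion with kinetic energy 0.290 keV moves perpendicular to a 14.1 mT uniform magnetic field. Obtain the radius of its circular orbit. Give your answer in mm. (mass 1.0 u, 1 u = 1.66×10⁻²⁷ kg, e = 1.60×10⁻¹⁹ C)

r ≈ 174 mm

Convert the energy: K = 0.290 keV = 4.64×10^-17 J.
v = √(2K/m) = √(2·4.64×10^-17/1.66×10^-27) = 2.36×10^5 m/s.
r = mv/(qB) = (1.66×10^-27)(2.36×10^5) / [(1×1.60×10^-19)(0.0141)] = 0.174 m.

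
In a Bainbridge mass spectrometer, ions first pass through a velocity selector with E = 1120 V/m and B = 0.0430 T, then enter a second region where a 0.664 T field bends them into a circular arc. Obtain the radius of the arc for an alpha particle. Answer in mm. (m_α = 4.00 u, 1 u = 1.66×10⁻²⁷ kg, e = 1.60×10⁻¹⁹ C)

r ≈ 0.814 mm

The selector passes v = E/B = 1120/0.0430 = 2.60×10^4 m/s.
In the deflection region, r = mv/(qB₂) = (6.64×10^-27)(2.60×10^4) / [(2×1.60×10^-19)(0.664)] = 8.14×10^-4 m.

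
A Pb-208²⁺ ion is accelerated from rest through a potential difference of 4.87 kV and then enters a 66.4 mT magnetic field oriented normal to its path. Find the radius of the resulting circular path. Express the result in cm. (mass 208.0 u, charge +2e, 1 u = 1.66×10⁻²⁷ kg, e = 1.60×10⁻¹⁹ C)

The kinetic energy gained is K = qV = (2×1.60×10^-19)(4870) = 1.56×10^-15 J.
v = √(2K/m) = 9.50×10^4 m/s.
r = mv/(qB) = (3.45×10^-25)(9.50×10^4) / [(2×1.60×10^-19)(0.0664)] = 1.54 m.

r ≈ 154 cm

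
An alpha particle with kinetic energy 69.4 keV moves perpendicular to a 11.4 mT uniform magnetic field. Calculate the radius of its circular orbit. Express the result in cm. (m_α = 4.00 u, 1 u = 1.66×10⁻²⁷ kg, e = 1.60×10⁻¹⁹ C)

Convert the energy: K = 69.4 keV = 1.11×10^-14 J.
v = √(2K/m) = √(2·1.11×10^-14/6.64×10^-27) = 1.83×10^6 m/s.
r = mv/(qB) = (6.64×10^-27)(1.83×10^6) / [(2×1.60×10^-19)(0.0114)] = 3.33 m.

r ≈ 333 cm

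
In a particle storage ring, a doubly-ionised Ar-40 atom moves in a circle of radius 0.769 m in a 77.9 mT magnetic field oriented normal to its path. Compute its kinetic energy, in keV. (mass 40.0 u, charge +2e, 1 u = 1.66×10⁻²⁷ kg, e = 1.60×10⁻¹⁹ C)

K ≈ 17.3 keV

v = qBr/m = (2×1.60×10^-19)(0.0779)(0.769) / (6.64×10^-26) = 2.89×10^5 m/s.
K = ½mv² = 0.5·(6.64×10^-26)·(2.89×10^5)² = 2.77×10^-15 J = 17.3 keV.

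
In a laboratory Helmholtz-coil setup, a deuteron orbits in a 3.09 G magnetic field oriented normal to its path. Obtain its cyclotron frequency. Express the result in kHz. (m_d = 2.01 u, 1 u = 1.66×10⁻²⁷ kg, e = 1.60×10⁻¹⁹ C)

f = qB/(2πm) = (1×1.60×10^-19)(3.09×10^-4) / [2π(3.34×10^-27)] = 2360 Hz.

f ≈ 2.36 kHz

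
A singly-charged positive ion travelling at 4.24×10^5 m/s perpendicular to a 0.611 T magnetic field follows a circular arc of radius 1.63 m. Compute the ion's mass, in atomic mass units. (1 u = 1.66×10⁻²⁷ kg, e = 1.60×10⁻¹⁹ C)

m ≈ 226 u

qvB = mv²/r ⇒ m = qBr/v.
m = (1×1.60×10^-19)(0.611)(1.63) / (4.24×10^5) = 3.76×10^-25 kg = 226 u.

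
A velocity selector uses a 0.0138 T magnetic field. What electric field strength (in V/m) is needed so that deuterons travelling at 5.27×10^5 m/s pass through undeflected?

E ≈ 7270 V/m

qE = qvB ⇒ E = vB = (5.27×10^5)(0.0138) = 7270 V/m.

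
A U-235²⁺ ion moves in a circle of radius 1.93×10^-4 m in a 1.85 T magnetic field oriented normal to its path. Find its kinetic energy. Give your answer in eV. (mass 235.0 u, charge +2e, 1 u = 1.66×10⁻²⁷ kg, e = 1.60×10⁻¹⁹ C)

v = qBr/m = (2×1.60×10^-19)(1.85)(1.93×10^-4) / (3.90×10^-25) = 293 m/s.
K = ½mv² = 0.5·(3.90×10^-25)·(293)² = 1.67×10^-20 J = 0.105 eV.

K ≈ 0.105 eV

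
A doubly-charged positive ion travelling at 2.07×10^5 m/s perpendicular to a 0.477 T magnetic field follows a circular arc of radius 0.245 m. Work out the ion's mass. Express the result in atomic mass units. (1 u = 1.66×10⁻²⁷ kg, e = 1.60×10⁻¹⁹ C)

m ≈ 109 u

qvB = mv²/r ⇒ m = qBr/v.
m = (2×1.60×10^-19)(0.477)(0.245) / (2.07×10^5) = 1.81×10^-25 kg = 109 u.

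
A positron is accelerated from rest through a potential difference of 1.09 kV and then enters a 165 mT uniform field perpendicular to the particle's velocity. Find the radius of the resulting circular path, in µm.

r ≈ 675 µm

The kinetic energy gained is K = qV = (1×1.60×10^-19)(1090) = 1.74×10^-16 J.
v = √(2K/m) = 1.96×10^7 m/s.
r = mv/(qB) = (9.11×10^-31)(1.96×10^7) / [(1×1.60×10^-19)(0.165)] = 6.75×10^-4 m.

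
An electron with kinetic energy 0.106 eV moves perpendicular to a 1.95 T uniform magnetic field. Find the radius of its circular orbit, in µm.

r ≈ 0.563 µm

Convert the energy: K = 0.106 eV = 1.70×10^-20 J.
v = √(2K/m) = √(2·1.70×10^-20/9.11×10^-31) = 1.93×10^5 m/s.
r = mv/(qB) = (9.11×10^-31)(1.93×10^5) / [(1×1.60×10^-19)(1.95)] = 5.63×10^-7 m.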